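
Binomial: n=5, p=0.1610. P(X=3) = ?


C(5,3) = 10
p^3 = 0.004173
(1-p)^2 = 0.703921
P = 10 * 0.004173 * 0.703921 = 0.0294

P(X=3) = 0.0294


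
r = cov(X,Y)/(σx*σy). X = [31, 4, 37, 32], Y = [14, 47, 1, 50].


Mean X = 26.0000, Mean Y = 28.0000
SD X = 12.903488, SD Y = 21.035684
Cov = -163.250000
r = -163.250000/(12.903488*21.035684) = -0.6014

r = -0.6014


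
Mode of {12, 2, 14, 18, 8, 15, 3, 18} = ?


Frequencies: 2:1, 3:1, 8:1, 12:1, 14:1, 15:1, 18:2
Max frequency = 2
Mode = 18

Mode = 18


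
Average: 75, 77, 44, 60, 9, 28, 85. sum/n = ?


Sum = 75 + 77 + 44 + 60 + 9 + 28 + 85 = 378
n = 7
Mean = 378/7 = 54.0000

Mean = 54.0000


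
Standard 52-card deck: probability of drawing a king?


4 kings in 52 cards
P = 4/52 = 0.0769

P = 0.0769


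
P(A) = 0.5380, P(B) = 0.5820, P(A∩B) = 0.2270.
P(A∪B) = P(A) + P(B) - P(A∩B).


P(A∪B) = 0.5380 + 0.5820 - 0.2270
= 1.1200 - 0.2270
= 0.8930

P(A∪B) = 0.8930


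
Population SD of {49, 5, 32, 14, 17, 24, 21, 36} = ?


Mean = 24.7500
Variance = 168.4375
SD = sqrt(168.4375) = 12.9783

SD = 12.9783


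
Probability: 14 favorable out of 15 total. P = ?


P = 14/15 = 0.9333

P = 0.9333


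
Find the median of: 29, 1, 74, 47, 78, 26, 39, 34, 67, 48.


Sorted: 1, 26, 29, 34, 39, 47, 48, 67, 74, 78
n = 10 (even)
Middle values: 39 and 47
Median = (39+47)/2 = 43.0000

Median = 43.0000


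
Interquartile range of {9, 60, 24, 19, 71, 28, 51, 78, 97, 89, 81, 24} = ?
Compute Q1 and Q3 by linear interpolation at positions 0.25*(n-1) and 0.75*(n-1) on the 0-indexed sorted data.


Sorted: 9, 19, 24, 24, 28, 51, 60, 71, 78, 81, 89, 97
Q1 (25th %ile) = 24.0000
Q3 (75th %ile) = 78.7500
IQR = 78.7500 - 24.0000 = 54.7500

IQR = 54.7500


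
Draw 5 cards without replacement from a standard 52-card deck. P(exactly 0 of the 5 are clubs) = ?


Hypergeometric: P(X=0) = C(13,0)·C(39,5) / C(52,5)
= 1 × 575757 / 2598960
= 575757/2598960 = 0.2215

P = 0.2215


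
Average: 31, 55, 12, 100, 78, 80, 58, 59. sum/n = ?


Sum = 31 + 55 + 12 + 100 + 78 + 80 + 58 + 59 = 473
n = 8
Mean = 473/8 = 59.1250

Mean = 59.1250


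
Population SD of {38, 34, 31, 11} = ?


Mean = 28.5000
Variance = 108.2500
SD = sqrt(108.2500) = 10.4043

SD = 10.4043


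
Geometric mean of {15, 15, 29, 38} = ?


Product = 15 × 15 × 29 × 38 = 247950
GM = 247950^(1/4) = 22.3147

GM = 22.3147


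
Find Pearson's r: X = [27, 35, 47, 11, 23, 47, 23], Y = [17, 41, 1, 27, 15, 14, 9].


Mean X = 30.4286, Mean Y = 17.7143
SD X = 12.361890, SD Y = 11.984684
Cov = -46.448980
r = -46.448980/(12.361890*11.984684) = -0.3135

r = -0.3135


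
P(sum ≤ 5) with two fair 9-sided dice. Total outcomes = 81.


Total outcomes = 9×9 = 81
Favorable (sum ≤ 5): 10
P = 10/81 = 0.1235

P = 0.1235


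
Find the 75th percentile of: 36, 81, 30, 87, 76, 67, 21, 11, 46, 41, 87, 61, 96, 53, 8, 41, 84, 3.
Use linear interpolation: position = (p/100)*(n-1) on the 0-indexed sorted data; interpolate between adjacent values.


Sorted: 3, 8, 11, 21, 30, 36, 41, 41, 46, 53, 61, 67, 76, 81, 84, 87, 87, 96
n = 18
Index = 75/100 * 17 = 12.7500
Lower = data[12] = 76, Upper = data[13] = 81
P75 = 76 + 0.7500*(5) = 79.7500

P75 = 79.7500


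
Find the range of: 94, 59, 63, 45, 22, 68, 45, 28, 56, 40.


Max = 94, Min = 22
Range = 94 - 22 = 72

Range = 72


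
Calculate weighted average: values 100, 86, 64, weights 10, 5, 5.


Numerator = 100*10 + 86*5 + 64*5 = 1750
Denominator = 10 + 5 + 5 = 20
WM = 1750/20 = 87.5000

WM = 87.5000


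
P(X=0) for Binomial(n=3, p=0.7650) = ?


C(3,0) = 1
p^0 = 1.000000
(1-p)^3 = 0.012978
P = 1 * 1.000000 * 0.012978 = 0.0130

P(X=0) = 0.0130


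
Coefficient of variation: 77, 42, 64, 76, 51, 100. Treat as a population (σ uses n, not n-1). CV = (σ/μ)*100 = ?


Mean = 68.3333
SD = 18.9268
CV = (18.9268/68.3333)*100 = 27.6977%

CV = 27.6977%


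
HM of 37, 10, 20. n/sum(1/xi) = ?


Sum of reciprocals = 1/37 + 1/10 + 1/20 = 0.177027
HM = 3/0.177027 = 16.9466

HM = 16.9466


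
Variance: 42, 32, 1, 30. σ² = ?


Mean = 26.2500
Squared deviations: 248.0625, 33.0625, 637.5625, 14.0625
Sum = 932.7500
Variance = 932.7500/4 = 233.1875

Variance = 233.1875


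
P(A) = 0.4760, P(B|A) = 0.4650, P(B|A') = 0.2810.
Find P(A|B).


P(B) = P(B|A)*P(A) + P(B|A')*P(A')
= 0.4650*0.4760 + 0.2810*0.5240
= 0.221340 + 0.147244 = 0.368584
P(A|B) = 0.221340/0.368584 = 0.6005

P(A|B) = 0.6005


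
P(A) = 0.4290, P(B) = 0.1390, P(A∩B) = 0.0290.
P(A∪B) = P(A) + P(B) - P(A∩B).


P(A∪B) = 0.4290 + 0.1390 - 0.0290
= 0.5680 - 0.0290
= 0.5390

P(A∪B) = 0.5390


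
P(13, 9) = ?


P(13,9) = 13!/4!
= 6227020800/24
= 259459200

P(13,9) = 259459200


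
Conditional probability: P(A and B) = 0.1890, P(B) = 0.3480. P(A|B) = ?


P(A|B) = 0.1890/0.3480 = 0.5431

P(A|B) = 0.5431


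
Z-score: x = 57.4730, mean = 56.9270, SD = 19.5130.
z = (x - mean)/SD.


z = (57.4730 - 56.9270)/19.5130
= 0.5460/19.5130
= 0.0280

z = 0.0280


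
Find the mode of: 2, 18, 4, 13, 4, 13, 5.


Frequencies: 2:1, 4:2, 5:1, 13:2, 18:1
Max frequency = 2
Mode = 4, 13

Mode = 4, 13


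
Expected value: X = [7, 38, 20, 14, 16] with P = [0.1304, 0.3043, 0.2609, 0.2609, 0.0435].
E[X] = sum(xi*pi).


E[X] = 7*0.1304 + 38*0.3043 + 20*0.2609 + 14*0.2609 + 16*0.0435
= 0.9128 + 11.5634 + 5.2180 + 3.6526 + 0.6960
= 22.0428

E[X] = 22.0428


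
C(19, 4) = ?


C(19,4) = 19!/(4! × 15!)
= 121645100408832000/(24 × 1307674368000)
= 3876

C(19,4) = 3876


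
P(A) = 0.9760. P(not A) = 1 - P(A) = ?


P(not A) = 1 - 0.9760 = 0.0240

P(not A) = 0.0240


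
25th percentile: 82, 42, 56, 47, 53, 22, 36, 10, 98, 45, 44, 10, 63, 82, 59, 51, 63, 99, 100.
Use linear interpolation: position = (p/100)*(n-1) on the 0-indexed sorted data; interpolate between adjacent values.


Sorted: 10, 10, 22, 36, 42, 44, 45, 47, 51, 53, 56, 59, 63, 63, 82, 82, 98, 99, 100
n = 19
Index = 25/100 * 18 = 4.5000
Lower = data[4] = 42, Upper = data[5] = 44
P25 = 42 + 0.5000*(2) = 43.0000

P25 = 43.0000


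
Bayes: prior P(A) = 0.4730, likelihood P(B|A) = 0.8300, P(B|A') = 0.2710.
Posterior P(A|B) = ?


P(B) = P(B|A)*P(A) + P(B|A')*P(A')
= 0.8300*0.4730 + 0.2710*0.5270
= 0.392590 + 0.142817 = 0.535407
P(A|B) = 0.392590/0.535407 = 0.7333

P(A|B) = 0.7333


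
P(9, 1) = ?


P(9,1) = 9!/8!
= 362880/40320
= 9

P(9,1) = 9


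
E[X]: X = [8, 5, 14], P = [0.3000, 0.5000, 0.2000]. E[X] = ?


E[X] = 8*0.3000 + 5*0.5000 + 14*0.2000
= 2.4000 + 2.5000 + 2.8000
= 7.7000

E[X] = 7.7000


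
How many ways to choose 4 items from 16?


C(16,4) = 16!/(4! × 12!)
= 20922789888000/(24 × 479001600)
= 1820

C(16,4) = 1820


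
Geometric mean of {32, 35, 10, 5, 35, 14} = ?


Product = 32 × 35 × 10 × 5 × 35 × 14 = 27440000
GM = 27440000^(1/6) = 17.3672

GM = 17.3672


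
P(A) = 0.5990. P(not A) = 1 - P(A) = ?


P(not A) = 1 - 0.5990 = 0.4010

P(not A) = 0.4010


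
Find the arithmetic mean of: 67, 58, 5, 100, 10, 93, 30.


Sum = 67 + 58 + 5 + 100 + 10 + 93 + 30 = 363
n = 7
Mean = 363/7 = 51.8571

Mean = 51.8571


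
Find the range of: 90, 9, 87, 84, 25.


Max = 90, Min = 9
Range = 90 - 9 = 81

Range = 81


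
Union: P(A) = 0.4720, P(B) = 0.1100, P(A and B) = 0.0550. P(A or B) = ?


P(A∪B) = 0.4720 + 0.1100 - 0.0550
= 0.5820 - 0.0550
= 0.5270

P(A∪B) = 0.5270


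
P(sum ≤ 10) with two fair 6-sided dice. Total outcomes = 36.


Total outcomes = 6×6 = 36
Favorable (sum ≤ 10): 33
P = 33/36 = 0.9167

P = 0.9167


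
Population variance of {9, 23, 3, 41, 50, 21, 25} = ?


Mean = 24.5714
Squared deviations: 242.4694, 2.4694, 465.3265, 269.8980, 646.6122, 12.7551, 0.1837
Sum = 1639.7143
Variance = 1639.7143/7 = 234.2449

Variance = 234.2449


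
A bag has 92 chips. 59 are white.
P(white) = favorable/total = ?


P = 59/92 = 0.6413

P = 0.6413


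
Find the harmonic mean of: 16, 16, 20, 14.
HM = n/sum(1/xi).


Sum of reciprocals = 1/16 + 1/16 + 1/20 + 1/14 = 0.246429
HM = 4/0.246429 = 16.2319

HM = 16.2319


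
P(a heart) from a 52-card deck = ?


13 hearts in 52 cards
P = 13/52 = 0.2500

P = 0.2500


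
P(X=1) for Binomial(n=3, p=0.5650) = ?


C(3,1) = 3
p^1 = 0.565000
(1-p)^2 = 0.189225
P = 3 * 0.565000 * 0.189225 = 0.3207

P(X=1) = 0.3207


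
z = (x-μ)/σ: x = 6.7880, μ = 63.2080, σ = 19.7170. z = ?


z = (6.7880 - 63.2080)/19.7170
= -56.4200/19.7170
= -2.8615

z = -2.8615


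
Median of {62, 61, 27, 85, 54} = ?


Sorted: 27, 54, 61, 62, 85
n = 5 (odd)
Middle value = 61

Median = 61


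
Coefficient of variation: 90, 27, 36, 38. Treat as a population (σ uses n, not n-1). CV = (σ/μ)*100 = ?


Mean = 47.7500
SD = 24.7424
CV = (24.7424/47.7500)*100 = 51.8166%

CV = 51.8166%


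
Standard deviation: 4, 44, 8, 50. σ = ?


Mean = 26.5000
Variance = 426.7500
SD = sqrt(426.7500) = 20.6579

SD = 20.6579


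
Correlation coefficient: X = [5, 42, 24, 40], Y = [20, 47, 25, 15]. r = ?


Mean X = 27.7500, Mean Y = 26.7500
SD X = 14.872374, SD Y = 12.214234
Cov = 76.187500
r = 76.187500/(14.872374*12.214234) = 0.4194

r = 0.4194


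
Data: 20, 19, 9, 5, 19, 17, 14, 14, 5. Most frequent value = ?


Frequencies: 5:2, 9:1, 14:2, 17:1, 19:2, 20:1
Max frequency = 2
Mode = 5, 14, 19

Mode = 5, 14, 19


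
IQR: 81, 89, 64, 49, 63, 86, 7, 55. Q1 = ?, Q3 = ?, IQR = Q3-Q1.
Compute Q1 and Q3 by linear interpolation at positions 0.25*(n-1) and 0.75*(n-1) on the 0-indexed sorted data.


Sorted: 7, 49, 55, 63, 64, 81, 86, 89
Q1 (25th %ile) = 53.5000
Q3 (75th %ile) = 82.2500
IQR = 82.2500 - 53.5000 = 28.7500

IQR = 28.7500


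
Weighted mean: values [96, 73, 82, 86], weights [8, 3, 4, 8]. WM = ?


Numerator = 96*8 + 73*3 + 82*4 + 86*8 = 2003
Denominator = 8 + 3 + 4 + 8 = 23
WM = 2003/23 = 87.0870

WM = 87.0870


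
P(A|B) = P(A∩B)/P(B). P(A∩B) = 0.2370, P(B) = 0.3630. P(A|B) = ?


P(A|B) = 0.2370/0.3630 = 0.6529

P(A|B) = 0.6529


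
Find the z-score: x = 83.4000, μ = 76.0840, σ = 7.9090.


z = (83.4000 - 76.0840)/7.9090
= 7.3160/7.9090
= 0.9250

z = 0.9250


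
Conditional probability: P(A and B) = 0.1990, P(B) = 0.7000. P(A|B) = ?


P(A|B) = 0.1990/0.7000 = 0.2843

P(A|B) = 0.2843


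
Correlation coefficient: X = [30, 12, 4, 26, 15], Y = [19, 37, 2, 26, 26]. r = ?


Mean X = 17.4000, Mean Y = 22.0000
SD X = 9.457272, SD Y = 11.541230
Cov = 34.800000
r = 34.800000/(9.457272*11.541230) = 0.3188

r = 0.3188


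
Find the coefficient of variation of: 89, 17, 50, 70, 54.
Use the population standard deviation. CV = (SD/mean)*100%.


Mean = 56.0000
SD = 23.8579
CV = (23.8579/56.0000)*100 = 42.6034%

CV = 42.6034%


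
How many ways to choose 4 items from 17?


C(17,4) = 17!/(4! × 13!)
= 355687428096000/(24 × 6227020800)
= 2380

C(17,4) = 2380


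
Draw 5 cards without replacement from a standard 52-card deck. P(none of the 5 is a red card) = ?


P(no red cards) = (26/52) × (25/51) × (24/50) × (23/49) × (22/48)
= 0.0253

P = 0.0253


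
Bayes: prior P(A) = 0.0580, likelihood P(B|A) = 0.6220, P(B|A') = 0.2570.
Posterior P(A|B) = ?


P(B) = P(B|A)*P(A) + P(B|A')*P(A')
= 0.6220*0.0580 + 0.2570*0.9420
= 0.036076 + 0.242094 = 0.278170
P(A|B) = 0.036076/0.278170 = 0.1297

P(A|B) = 0.1297


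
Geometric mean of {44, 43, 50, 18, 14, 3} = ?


Product = 44 × 43 × 50 × 18 × 14 × 3 = 71517600
GM = 71517600^(1/6) = 20.3736

GM = 20.3736


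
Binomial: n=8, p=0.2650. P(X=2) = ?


C(8,2) = 28
p^2 = 0.070225
(1-p)^6 = 0.157661
P = 28 * 0.070225 * 0.157661 = 0.3100

P(X=2) = 0.3100


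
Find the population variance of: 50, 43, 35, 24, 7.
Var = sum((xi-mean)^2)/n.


Mean = 31.8000
Squared deviations: 331.2400, 125.4400, 10.2400, 60.8400, 615.0400
Sum = 1142.8000
Variance = 1142.8000/5 = 228.5600

Variance = 228.5600


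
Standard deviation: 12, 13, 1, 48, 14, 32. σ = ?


Mean = 20.0000
Variance = 239.6667
SD = sqrt(239.6667) = 15.4812

SD = 15.4812


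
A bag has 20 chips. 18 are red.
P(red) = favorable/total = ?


P = 18/20 = 0.9000

P = 0.9000


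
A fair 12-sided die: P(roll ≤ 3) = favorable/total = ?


Favorable outcomes (roll ≤ 3): 3
Total outcomes = 12
P = 3/12 = 0.2500

P = 0.2500


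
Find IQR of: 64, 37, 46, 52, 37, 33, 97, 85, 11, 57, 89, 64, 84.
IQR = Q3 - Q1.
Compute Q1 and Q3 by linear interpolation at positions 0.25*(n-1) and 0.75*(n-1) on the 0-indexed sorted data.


Sorted: 11, 33, 37, 37, 46, 52, 57, 64, 64, 84, 85, 89, 97
Q1 (25th %ile) = 37.0000
Q3 (75th %ile) = 84.0000
IQR = 84.0000 - 37.0000 = 47.0000

IQR = 47.0000


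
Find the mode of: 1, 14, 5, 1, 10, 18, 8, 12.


Frequencies: 1:2, 5:1, 8:1, 10:1, 12:1, 14:1, 18:1
Max frequency = 2
Mode = 1

Mode = 1


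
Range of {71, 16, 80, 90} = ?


Max = 90, Min = 16
Range = 90 - 16 = 74

Range = 74


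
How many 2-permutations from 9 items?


P(9,2) = 9!/7!
= 362880/5040
= 72

P(9,2) = 72


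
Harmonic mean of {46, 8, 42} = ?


Sum of reciprocals = 1/46 + 1/8 + 1/42 = 0.170549
HM = 3/0.170549 = 17.5903

HM = 17.5903


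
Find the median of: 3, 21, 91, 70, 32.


Sorted: 3, 21, 32, 70, 91
n = 5 (odd)
Middle value = 32

Median = 32


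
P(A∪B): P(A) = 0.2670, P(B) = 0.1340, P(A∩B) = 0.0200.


P(A∪B) = 0.2670 + 0.1340 - 0.0200
= 0.4010 - 0.0200
= 0.3810

P(A∪B) = 0.3810


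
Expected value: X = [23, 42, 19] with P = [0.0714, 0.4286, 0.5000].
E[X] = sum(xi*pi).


E[X] = 23*0.0714 + 42*0.4286 + 19*0.5000
= 1.6422 + 18.0012 + 9.5000
= 29.1434

E[X] = 29.1434


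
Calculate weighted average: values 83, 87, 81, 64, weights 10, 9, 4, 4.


Numerator = 83*10 + 87*9 + 81*4 + 64*4 = 2193
Denominator = 10 + 9 + 4 + 4 = 27
WM = 2193/27 = 81.2222

WM = 81.2222


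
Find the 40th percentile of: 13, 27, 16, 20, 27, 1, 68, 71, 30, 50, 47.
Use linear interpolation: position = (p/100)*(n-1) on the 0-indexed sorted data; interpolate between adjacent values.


Sorted: 1, 13, 16, 20, 27, 27, 30, 47, 50, 68, 71
n = 11
Index = 40/100 * 10 = 4.0000
Lower = data[4] = 27, Upper = data[5] = 27
P40 = 27 + 0*(0) = 27.0000

P40 = 27.0000


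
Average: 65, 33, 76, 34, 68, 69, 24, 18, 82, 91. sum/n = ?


Sum = 65 + 33 + 76 + 34 + 68 + 69 + 24 + 18 + 82 + 91 = 560
n = 10
Mean = 560/10 = 56.0000

Mean = 56.0000


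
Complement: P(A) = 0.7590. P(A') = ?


P(not A) = 1 - 0.7590 = 0.2410

P(not A) = 0.2410


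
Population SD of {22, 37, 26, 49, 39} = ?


Mean = 34.6000
Variance = 93.0400
SD = sqrt(93.0400) = 9.6457

SD = 9.6457


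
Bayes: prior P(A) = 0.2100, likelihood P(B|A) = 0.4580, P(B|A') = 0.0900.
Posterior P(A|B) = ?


P(B) = P(B|A)*P(A) + P(B|A')*P(A')
= 0.4580*0.2100 + 0.0900*0.7900
= 0.096180 + 0.071100 = 0.167280
P(A|B) = 0.096180/0.167280 = 0.5750

P(A|B) = 0.5750


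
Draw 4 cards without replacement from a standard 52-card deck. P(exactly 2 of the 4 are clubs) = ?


Hypergeometric: P(X=2) = C(13,2)·C(39,2) / C(52,4)
= 78 × 741 / 270725
= 57798/270725 = 0.2135

P = 0.2135


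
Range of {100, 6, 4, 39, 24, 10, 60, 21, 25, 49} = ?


Max = 100, Min = 4
Range = 100 - 4 = 96

Range = 96


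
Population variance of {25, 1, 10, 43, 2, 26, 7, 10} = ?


Mean = 15.5000
Squared deviations: 90.2500, 210.2500, 30.2500, 756.2500, 182.2500, 110.2500, 72.2500, 30.2500
Sum = 1482.0000
Variance = 1482.0000/8 = 185.2500

Variance = 185.2500


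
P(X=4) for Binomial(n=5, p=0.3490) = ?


C(5,4) = 5
p^4 = 0.014835
(1-p)^1 = 0.651000
P = 5 * 0.014835 * 0.651000 = 0.0483

P(X=4) = 0.0483


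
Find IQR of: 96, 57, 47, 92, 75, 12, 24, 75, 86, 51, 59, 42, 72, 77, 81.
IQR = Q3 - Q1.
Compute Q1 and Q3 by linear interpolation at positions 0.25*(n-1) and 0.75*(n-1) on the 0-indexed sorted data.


Sorted: 12, 24, 42, 47, 51, 57, 59, 72, 75, 75, 77, 81, 86, 92, 96
Q1 (25th %ile) = 49.0000
Q3 (75th %ile) = 79.0000
IQR = 79.0000 - 49.0000 = 30.0000

IQR = 30.0000


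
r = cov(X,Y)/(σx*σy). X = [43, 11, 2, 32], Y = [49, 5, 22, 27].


Mean X = 22.0000, Mean Y = 25.7500
SD X = 16.294171, SD Y = 15.706289
Cov = 201.000000
r = 201.000000/(16.294171*15.706289) = 0.7854

r = 0.7854


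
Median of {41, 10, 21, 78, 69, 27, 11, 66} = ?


Sorted: 10, 11, 21, 27, 41, 66, 69, 78
n = 8 (even)
Middle values: 27 and 41
Median = (27+41)/2 = 34.0000

Median = 34.0000


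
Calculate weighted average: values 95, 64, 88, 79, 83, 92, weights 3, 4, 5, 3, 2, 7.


Numerator = 95*3 + 64*4 + 88*5 + 79*3 + 83*2 + 92*7 = 2028
Denominator = 3 + 4 + 5 + 3 + 2 + 7 = 24
WM = 2028/24 = 84.5000

WM = 84.5000


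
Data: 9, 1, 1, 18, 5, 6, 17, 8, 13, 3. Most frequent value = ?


Frequencies: 1:2, 3:1, 5:1, 6:1, 8:1, 9:1, 13:1, 17:1, 18:1
Max frequency = 2
Mode = 1

Mode = 1


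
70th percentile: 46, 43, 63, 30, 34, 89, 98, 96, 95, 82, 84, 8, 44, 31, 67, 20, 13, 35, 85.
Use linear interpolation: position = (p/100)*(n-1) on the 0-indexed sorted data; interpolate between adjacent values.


Sorted: 8, 13, 20, 30, 31, 34, 35, 43, 44, 46, 63, 67, 82, 84, 85, 89, 95, 96, 98
n = 19
Index = 70/100 * 18 = 12.6000
Lower = data[12] = 82, Upper = data[13] = 84
P70 = 82 + 0.6000*(2) = 83.2000

P70 = 83.2000


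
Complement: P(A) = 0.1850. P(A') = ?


P(not A) = 1 - 0.1850 = 0.8150

P(not A) = 0.8150


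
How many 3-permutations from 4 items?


P(4,3) = 4!/1!
= 24/1
= 24

P(4,3) = 24


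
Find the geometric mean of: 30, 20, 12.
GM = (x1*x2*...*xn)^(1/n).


Product = 30 × 20 × 12 = 7200
GM = 7200^(1/3) = 19.3098

GM = 19.3098


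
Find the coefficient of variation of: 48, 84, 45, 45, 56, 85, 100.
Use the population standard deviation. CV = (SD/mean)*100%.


Mean = 66.1429
SD = 21.2026
CV = (21.2026/66.1429)*100 = 32.0558%

CV = 32.0558%


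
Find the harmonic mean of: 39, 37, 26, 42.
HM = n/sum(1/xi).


Sum of reciprocals = 1/39 + 1/37 + 1/26 + 1/42 = 0.114939
HM = 4/0.114939 = 34.8010

HM = 34.8010


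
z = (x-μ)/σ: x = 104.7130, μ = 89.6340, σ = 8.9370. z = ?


z = (104.7130 - 89.6340)/8.9370
= 15.0790/8.9370
= 1.6873

z = 1.6873


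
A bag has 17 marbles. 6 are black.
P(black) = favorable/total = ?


P = 6/17 = 0.3529

P = 0.3529


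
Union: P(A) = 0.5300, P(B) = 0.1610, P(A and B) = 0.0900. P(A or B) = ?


P(A∪B) = 0.5300 + 0.1610 - 0.0900
= 0.6910 - 0.0900
= 0.6010

P(A∪B) = 0.6010


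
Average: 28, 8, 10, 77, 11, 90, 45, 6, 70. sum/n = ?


Sum = 28 + 8 + 10 + 77 + 11 + 90 + 45 + 6 + 70 = 345
n = 9
Mean = 345/9 = 38.3333

Mean = 38.3333


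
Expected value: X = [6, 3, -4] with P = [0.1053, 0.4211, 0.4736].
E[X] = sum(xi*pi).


E[X] = 6*0.1053 + 3*0.4211 - 4*0.4736
= 0.6318 + 1.2633 - 1.8944
= 0.0007

E[X] = 0.0007


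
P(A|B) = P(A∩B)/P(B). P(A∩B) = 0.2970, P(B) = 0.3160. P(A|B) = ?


P(A|B) = 0.2970/0.3160 = 0.9399

P(A|B) = 0.9399


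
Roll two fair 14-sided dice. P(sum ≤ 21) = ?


Total outcomes = 14×14 = 196
Favorable (sum ≤ 21): 168
P = 168/196 = 0.8571

P = 0.8571


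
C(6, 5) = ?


C(6,5) = 6!/(5! × 1!)
= 720/(120 × 1)
= 6

C(6,5) = 6


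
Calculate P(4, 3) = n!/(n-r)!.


P(4,3) = 4!/1!
= 24/1
= 24

P(4,3) = 24


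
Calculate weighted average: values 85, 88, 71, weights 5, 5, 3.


Numerator = 85*5 + 88*5 + 71*3 = 1078
Denominator = 5 + 5 + 3 = 13
WM = 1078/13 = 82.9231

WM = 82.9231


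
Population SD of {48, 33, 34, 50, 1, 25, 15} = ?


Mean = 29.4286
Variance = 262.5306
SD = sqrt(262.5306) = 16.2028

SD = 16.2028


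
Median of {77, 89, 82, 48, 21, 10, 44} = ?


Sorted: 10, 21, 44, 48, 77, 82, 89
n = 7 (odd)
Middle value = 48

Median = 48


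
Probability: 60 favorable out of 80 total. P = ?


P = 60/80 = 0.7500

P = 0.7500


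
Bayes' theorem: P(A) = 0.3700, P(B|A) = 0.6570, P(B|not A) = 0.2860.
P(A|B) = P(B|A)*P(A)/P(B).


P(B) = P(B|A)*P(A) + P(B|A')*P(A')
= 0.6570*0.3700 + 0.2860*0.6300
= 0.243090 + 0.180180 = 0.423270
P(A|B) = 0.243090/0.423270 = 0.5743

P(A|B) = 0.5743


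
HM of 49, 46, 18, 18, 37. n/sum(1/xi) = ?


Sum of reciprocals = 1/49 + 1/46 + 1/18 + 1/18 + 1/37 = 0.180285
HM = 5/0.180285 = 27.7338

HM = 27.7338


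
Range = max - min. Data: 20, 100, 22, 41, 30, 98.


Max = 100, Min = 20
Range = 100 - 20 = 80

Range = 80


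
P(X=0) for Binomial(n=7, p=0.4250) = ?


C(7,0) = 1
p^0 = 1.000000
(1-p)^7 = 0.020781
P = 1 * 1.000000 * 0.020781 = 0.0208

P(X=0) = 0.0208


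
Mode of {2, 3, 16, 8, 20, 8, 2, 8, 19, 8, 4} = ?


Frequencies: 2:2, 3:1, 4:1, 8:4, 16:1, 19:1, 20:1
Max frequency = 4
Mode = 8

Mode = 8


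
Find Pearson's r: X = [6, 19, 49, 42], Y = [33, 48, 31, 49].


Mean X = 29.0000, Mean Y = 40.2500
SD X = 17.306068, SD Y = 8.287792
Cov = 4.500000
r = 4.500000/(17.306068*8.287792) = 0.0314

r = 0.0314


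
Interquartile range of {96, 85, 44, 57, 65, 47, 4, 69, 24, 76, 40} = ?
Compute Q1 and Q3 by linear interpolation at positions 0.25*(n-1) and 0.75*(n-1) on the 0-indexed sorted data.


Sorted: 4, 24, 40, 44, 47, 57, 65, 69, 76, 85, 96
Q1 (25th %ile) = 42.0000
Q3 (75th %ile) = 72.5000
IQR = 72.5000 - 42.0000 = 30.5000

IQR = 30.5000


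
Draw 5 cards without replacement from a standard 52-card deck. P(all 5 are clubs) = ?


P(all clubs) = (13/52) × (12/51) × (11/50) × (10/49) × (9/48)
= 0.0005

P = 0.0005


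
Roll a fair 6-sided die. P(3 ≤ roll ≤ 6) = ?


Favorable outcomes (3 ≤ roll ≤ 6): 4
Total outcomes = 6
P = 4/6 = 0.6667

P = 0.6667


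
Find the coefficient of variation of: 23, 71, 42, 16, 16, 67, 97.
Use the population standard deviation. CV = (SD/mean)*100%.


Mean = 47.4286
SD = 29.2714
CV = (29.2714/47.4286)*100 = 61.7169%

CV = 61.7169%


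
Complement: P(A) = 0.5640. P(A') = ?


P(not A) = 1 - 0.5640 = 0.4360

P(not A) = 0.4360


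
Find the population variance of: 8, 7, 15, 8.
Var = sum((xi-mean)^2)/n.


Mean = 9.5000
Squared deviations: 2.2500, 6.2500, 30.2500, 2.2500
Sum = 41.0000
Variance = 41.0000/4 = 10.2500

Variance = 10.2500


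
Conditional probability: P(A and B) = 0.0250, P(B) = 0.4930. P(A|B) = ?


P(A|B) = 0.0250/0.4930 = 0.0507

P(A|B) = 0.0507


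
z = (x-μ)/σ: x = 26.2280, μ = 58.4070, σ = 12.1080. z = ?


z = (26.2280 - 58.4070)/12.1080
= -32.1790/12.1080
= -2.6577

z = -2.6577


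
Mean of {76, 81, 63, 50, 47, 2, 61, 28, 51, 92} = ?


Sum = 76 + 81 + 63 + 50 + 47 + 2 + 61 + 28 + 51 + 92 = 551
n = 10
Mean = 551/10 = 55.1000

Mean = 55.1000


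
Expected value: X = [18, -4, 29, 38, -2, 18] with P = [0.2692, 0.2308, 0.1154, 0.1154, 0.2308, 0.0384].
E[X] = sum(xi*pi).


E[X] = 18*0.2692 - 4*0.2308 + 29*0.1154 + 38*0.1154 - 2*0.2308 + 18*0.0384
= 4.8456 - 0.9232 + 3.3466 + 4.3852 - 0.4616 + 0.6912
= 11.8838

E[X] = 11.8838


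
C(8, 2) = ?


C(8,2) = 8!/(2! × 6!)
= 40320/(2 × 720)
= 28

C(8,2) = 28


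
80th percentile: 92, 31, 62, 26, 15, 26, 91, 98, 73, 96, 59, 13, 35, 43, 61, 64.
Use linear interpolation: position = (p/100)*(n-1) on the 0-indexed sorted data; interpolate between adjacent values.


Sorted: 13, 15, 26, 26, 31, 35, 43, 59, 61, 62, 64, 73, 91, 92, 96, 98
n = 16
Index = 80/100 * 15 = 12.0000
Lower = data[12] = 91, Upper = data[13] = 92
P80 = 91 + 0*(1) = 91.0000

P80 = 91.0000


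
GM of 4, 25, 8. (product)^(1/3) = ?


Product = 4 × 25 × 8 = 800
GM = 800^(1/3) = 9.2832

GM = 9.2832


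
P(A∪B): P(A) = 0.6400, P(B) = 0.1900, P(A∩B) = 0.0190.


P(A∪B) = 0.6400 + 0.1900 - 0.0190
= 0.8300 - 0.0190
= 0.8110

P(A∪B) = 0.8110


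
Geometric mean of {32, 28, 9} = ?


Product = 32 × 28 × 9 = 8064
GM = 8064^(1/3) = 20.0532

GM = 20.0532


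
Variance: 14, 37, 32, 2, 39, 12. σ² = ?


Mean = 22.6667
Squared deviations: 75.1111, 205.4444, 87.1111, 427.1111, 266.7778, 113.7778
Sum = 1175.3333
Variance = 1175.3333/6 = 195.8889

Variance = 195.8889


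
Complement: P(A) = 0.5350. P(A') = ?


P(not A) = 1 - 0.5350 = 0.4650

P(not A) = 0.4650


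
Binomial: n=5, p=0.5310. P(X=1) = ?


C(5,1) = 5
p^1 = 0.531000
(1-p)^4 = 0.048383
P = 5 * 0.531000 * 0.048383 = 0.1285

P(X=1) = 0.1285


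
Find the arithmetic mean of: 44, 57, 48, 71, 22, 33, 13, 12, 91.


Sum = 44 + 57 + 48 + 71 + 22 + 33 + 13 + 12 + 91 = 391
n = 9
Mean = 391/9 = 43.4444

Mean = 43.4444


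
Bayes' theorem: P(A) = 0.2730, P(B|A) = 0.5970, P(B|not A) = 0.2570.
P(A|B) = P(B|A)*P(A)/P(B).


P(B) = P(B|A)*P(A) + P(B|A')*P(A')
= 0.5970*0.2730 + 0.2570*0.7270
= 0.162981 + 0.186839 = 0.349820
P(A|B) = 0.162981/0.349820 = 0.4659

P(A|B) = 0.4659


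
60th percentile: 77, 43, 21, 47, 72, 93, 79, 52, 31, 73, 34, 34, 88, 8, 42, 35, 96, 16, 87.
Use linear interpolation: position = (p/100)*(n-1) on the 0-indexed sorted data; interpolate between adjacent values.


Sorted: 8, 16, 21, 31, 34, 34, 35, 42, 43, 47, 52, 72, 73, 77, 79, 87, 88, 93, 96
n = 19
Index = 60/100 * 18 = 10.8000
Lower = data[10] = 52, Upper = data[11] = 72
P60 = 52 + 0.8000*(20) = 68.0000

P60 = 68.0000


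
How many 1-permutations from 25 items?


P(25,1) = 25!/24!
= 15511210043330985984000000/620448401733239439360000
= 25

P(25,1) = 25


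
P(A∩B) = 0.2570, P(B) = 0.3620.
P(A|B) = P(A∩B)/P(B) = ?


P(A|B) = 0.2570/0.3620 = 0.7099

P(A|B) = 0.7099


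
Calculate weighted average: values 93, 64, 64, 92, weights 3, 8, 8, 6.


Numerator = 93*3 + 64*8 + 64*8 + 92*6 = 1855
Denominator = 3 + 8 + 8 + 6 = 25
WM = 1855/25 = 74.2000

WM = 74.2000


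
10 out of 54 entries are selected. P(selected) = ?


P = 10/54 = 0.1852

P = 0.1852


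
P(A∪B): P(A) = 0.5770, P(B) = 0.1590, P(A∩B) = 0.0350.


P(A∪B) = 0.5770 + 0.1590 - 0.0350
= 0.7360 - 0.0350
= 0.7010

P(A∪B) = 0.7010


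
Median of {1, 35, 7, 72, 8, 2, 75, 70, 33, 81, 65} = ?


Sorted: 1, 2, 7, 8, 33, 35, 65, 70, 72, 75, 81
n = 11 (odd)
Middle value = 35

Median = 35


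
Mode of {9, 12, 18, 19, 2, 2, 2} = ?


Frequencies: 2:3, 9:1, 12:1, 18:1, 19:1
Max frequency = 3
Mode = 2

Mode = 2


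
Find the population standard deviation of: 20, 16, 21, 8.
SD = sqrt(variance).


Mean = 16.2500
Variance = 26.1875
SD = sqrt(26.1875) = 5.1174

SD = 5.1174


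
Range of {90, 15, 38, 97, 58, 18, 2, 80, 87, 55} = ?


Max = 97, Min = 2
Range = 97 - 2 = 95

Range = 95


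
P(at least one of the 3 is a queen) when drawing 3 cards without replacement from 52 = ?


P(at least one) = 1 - P(none)
P(none) = (48/52) × (47/51) × (46/50) = 0.782624
P(at least one) = 1 - 0.782624 = 0.2174

P = 0.2174


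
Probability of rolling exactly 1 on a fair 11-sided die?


Favorable outcomes (roll = 1): 1
Total outcomes = 11
P = 1/11 = 0.0909

P = 0.0909


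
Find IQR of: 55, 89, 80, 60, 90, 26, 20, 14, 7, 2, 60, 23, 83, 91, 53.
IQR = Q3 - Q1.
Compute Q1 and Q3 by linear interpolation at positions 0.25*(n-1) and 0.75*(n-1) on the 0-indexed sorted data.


Sorted: 2, 7, 14, 20, 23, 26, 53, 55, 60, 60, 80, 83, 89, 90, 91
Q1 (25th %ile) = 21.5000
Q3 (75th %ile) = 81.5000
IQR = 81.5000 - 21.5000 = 60.0000

IQR = 60.0000


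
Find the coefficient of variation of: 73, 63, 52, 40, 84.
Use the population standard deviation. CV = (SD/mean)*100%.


Mean = 62.4000
SD = 15.4221
CV = (15.4221/62.4000)*100 = 24.7148%

CV = 24.7148%


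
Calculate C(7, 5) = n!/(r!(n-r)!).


C(7,5) = 7!/(5! × 2!)
= 5040/(120 × 2)
= 21

C(7,5) = 21


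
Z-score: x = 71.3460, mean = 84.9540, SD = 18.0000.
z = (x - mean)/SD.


z = (71.3460 - 84.9540)/18.0000
= -13.6080/18.0000
= -0.7560

z = -0.7560


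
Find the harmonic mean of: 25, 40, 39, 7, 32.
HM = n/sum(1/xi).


Sum of reciprocals = 1/25 + 1/40 + 1/39 + 1/7 + 1/32 = 0.264748
HM = 5/0.264748 = 18.8859

HM = 18.8859


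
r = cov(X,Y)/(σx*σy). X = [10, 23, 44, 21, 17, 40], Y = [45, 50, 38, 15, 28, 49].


Mean X = 25.8333, Mean Y = 37.5000
SD X = 12.184918, SD Y = 12.526638
Cov = 35.083333
r = 35.083333/(12.184918*12.526638) = 0.2298

r = 0.2298


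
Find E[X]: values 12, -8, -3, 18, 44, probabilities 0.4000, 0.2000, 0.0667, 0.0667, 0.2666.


E[X] = 12*0.4000 - 8*0.2000 - 3*0.0667 + 18*0.0667 + 44*0.2666
= 4.8000 - 1.6000 - 0.2001 + 1.2006 + 11.7304
= 15.9309

E[X] = 15.9309


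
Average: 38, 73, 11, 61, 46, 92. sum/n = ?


Sum = 38 + 73 + 11 + 61 + 46 + 92 = 321
n = 6
Mean = 321/6 = 53.5000

Mean = 53.5000


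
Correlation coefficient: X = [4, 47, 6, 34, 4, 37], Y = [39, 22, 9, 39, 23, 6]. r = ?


Mean X = 22.0000, Mean Y = 23.0000
SD X = 17.785762, SD Y = 12.897028
Cov = -25.333333
r = -25.333333/(17.785762*12.897028) = -0.1104

r = -0.1104


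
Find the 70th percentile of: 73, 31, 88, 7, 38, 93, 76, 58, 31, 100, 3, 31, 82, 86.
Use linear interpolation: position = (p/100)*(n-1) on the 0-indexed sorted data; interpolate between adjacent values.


Sorted: 3, 7, 31, 31, 31, 38, 58, 73, 76, 82, 86, 88, 93, 100
n = 14
Index = 70/100 * 13 = 9.1000
Lower = data[9] = 82, Upper = data[10] = 86
P70 = 82 + 0.1000*(4) = 82.4000

P70 = 82.4000


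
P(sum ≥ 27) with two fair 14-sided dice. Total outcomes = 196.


Total outcomes = 14×14 = 196
Favorable (sum ≥ 27): 3
P = 3/196 = 0.0153

P = 0.0153


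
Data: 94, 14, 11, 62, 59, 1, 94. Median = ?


Sorted: 1, 11, 14, 59, 62, 94, 94
n = 7 (odd)
Middle value = 59

Median = 59


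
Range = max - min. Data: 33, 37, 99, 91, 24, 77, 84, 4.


Max = 99, Min = 4
Range = 99 - 4 = 95

Range = 95


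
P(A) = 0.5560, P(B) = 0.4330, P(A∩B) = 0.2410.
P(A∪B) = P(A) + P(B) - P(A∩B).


P(A∪B) = 0.5560 + 0.4330 - 0.2410
= 0.9890 - 0.2410
= 0.7480

P(A∪B) = 0.7480


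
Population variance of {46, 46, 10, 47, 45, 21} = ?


Mean = 35.8333
Squared deviations: 103.3611, 103.3611, 667.3611, 124.6944, 84.0278, 220.0278
Sum = 1302.8333
Variance = 1302.8333/6 = 217.1389

Variance = 217.1389


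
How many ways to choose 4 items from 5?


C(5,4) = 5!/(4! × 1!)
= 120/(24 × 1)
= 5

C(5,4) = 5


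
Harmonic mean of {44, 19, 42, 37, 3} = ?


Sum of reciprocals = 1/44 + 1/19 + 1/42 + 1/37 + 1/3 = 0.459529
HM = 5/0.459529 = 10.8807

HM = 10.8807


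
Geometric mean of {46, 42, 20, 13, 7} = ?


Product = 46 × 42 × 20 × 13 × 7 = 3516240
GM = 3516240^(1/5) = 20.3805

GM = 20.3805


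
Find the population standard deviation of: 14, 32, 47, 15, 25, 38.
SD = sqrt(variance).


Mean = 28.5000
Variance = 141.5833
SD = sqrt(141.5833) = 11.8989

SD = 11.8989


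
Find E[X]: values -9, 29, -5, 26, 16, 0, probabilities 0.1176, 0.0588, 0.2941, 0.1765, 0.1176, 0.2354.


E[X] = -9*0.1176 + 29*0.0588 - 5*0.2941 + 26*0.1765 + 16*0.1176 + 0*0.2354
= -1.0584 + 1.7052 - 1.4705 + 4.5890 + 1.8816 + 0
= 5.6469

E[X] = 5.6469


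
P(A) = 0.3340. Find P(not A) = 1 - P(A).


P(not A) = 1 - 0.3340 = 0.6660

P(not A) = 0.6660


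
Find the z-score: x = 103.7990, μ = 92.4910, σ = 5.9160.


z = (103.7990 - 92.4910)/5.9160
= 11.3080/5.9160
= 1.9114

z = 1.9114


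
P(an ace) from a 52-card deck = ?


4 aces in 52 cards
P = 4/52 = 0.0769

P = 0.0769


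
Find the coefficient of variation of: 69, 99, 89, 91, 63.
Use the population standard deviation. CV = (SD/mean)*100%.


Mean = 82.2000
SD = 13.7753
CV = (13.7753/82.2000)*100 = 16.7583%

CV = 16.7583%


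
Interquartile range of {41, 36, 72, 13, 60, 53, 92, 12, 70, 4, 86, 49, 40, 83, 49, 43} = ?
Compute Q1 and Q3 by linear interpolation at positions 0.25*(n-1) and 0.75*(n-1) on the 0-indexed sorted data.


Sorted: 4, 12, 13, 36, 40, 41, 43, 49, 49, 53, 60, 70, 72, 83, 86, 92
Q1 (25th %ile) = 39.0000
Q3 (75th %ile) = 70.5000
IQR = 70.5000 - 39.0000 = 31.5000

IQR = 31.5000


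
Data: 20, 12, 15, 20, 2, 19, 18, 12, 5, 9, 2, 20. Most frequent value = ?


Frequencies: 2:2, 5:1, 9:1, 12:2, 15:1, 18:1, 19:1, 20:3
Max frequency = 3
Mode = 20

Mode = 20


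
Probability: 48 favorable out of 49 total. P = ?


P = 48/49 = 0.9796

P = 0.9796


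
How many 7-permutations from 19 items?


P(19,7) = 19!/12!
= 121645100408832000/479001600
= 253955520

P(19,7) = 253955520


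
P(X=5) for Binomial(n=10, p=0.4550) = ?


C(10,5) = 252
p^5 = 0.019501
(1-p)^5 = 0.048082
P = 252 * 0.019501 * 0.048082 = 0.2363

P(X=5) = 0.2363


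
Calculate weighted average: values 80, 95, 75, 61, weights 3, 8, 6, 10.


Numerator = 80*3 + 95*8 + 75*6 + 61*10 = 2060
Denominator = 3 + 8 + 6 + 10 = 27
WM = 2060/27 = 76.2963

WM = 76.2963


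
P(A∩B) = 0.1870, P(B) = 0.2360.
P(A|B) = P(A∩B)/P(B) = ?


P(A|B) = 0.1870/0.2360 = 0.7924

P(A|B) = 0.7924


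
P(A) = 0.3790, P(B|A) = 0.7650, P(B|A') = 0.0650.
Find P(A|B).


P(B) = P(B|A)*P(A) + P(B|A')*P(A')
= 0.7650*0.3790 + 0.0650*0.6210
= 0.289935 + 0.040365 = 0.330300
P(A|B) = 0.289935/0.330300 = 0.8778

P(A|B) = 0.8778


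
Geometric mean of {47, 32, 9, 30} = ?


Product = 47 × 32 × 9 × 30 = 406080
GM = 406080^(1/4) = 25.2437

GM = 25.2437


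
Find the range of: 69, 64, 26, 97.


Max = 97, Min = 26
Range = 97 - 26 = 71

Range = 71


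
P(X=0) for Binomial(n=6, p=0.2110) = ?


C(6,0) = 1
p^0 = 1.000000
(1-p)^6 = 0.241247
P = 1 * 1.000000 * 0.241247 = 0.2412

P(X=0) = 0.2412


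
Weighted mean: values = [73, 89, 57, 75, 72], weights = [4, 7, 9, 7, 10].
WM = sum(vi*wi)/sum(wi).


Numerator = 73*4 + 89*7 + 57*9 + 75*7 + 72*10 = 2673
Denominator = 4 + 7 + 9 + 7 + 10 = 37
WM = 2673/37 = 72.2432

WM = 72.2432


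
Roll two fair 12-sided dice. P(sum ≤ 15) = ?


Total outcomes = 12×12 = 144
Favorable (sum ≤ 15): 99
P = 99/144 = 0.6875

P = 0.6875


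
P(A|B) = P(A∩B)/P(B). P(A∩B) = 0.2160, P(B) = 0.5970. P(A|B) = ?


P(A|B) = 0.2160/0.5970 = 0.3618

P(A|B) = 0.3618


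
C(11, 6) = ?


C(11,6) = 11!/(6! × 5!)
= 39916800/(720 × 120)
= 462

C(11,6) = 462


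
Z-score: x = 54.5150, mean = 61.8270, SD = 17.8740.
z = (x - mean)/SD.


z = (54.5150 - 61.8270)/17.8740
= -7.3120/17.8740
= -0.4091

z = -0.4091


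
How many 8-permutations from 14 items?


P(14,8) = 14!/6!
= 87178291200/720
= 121080960

P(14,8) = 121080960


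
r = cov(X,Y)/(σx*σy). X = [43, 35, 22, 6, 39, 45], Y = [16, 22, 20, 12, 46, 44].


Mean X = 31.6667, Mean Y = 26.6667
SD X = 13.682917, SD Y = 13.349990
Cov = 112.888889
r = 112.888889/(13.682917*13.349990) = 0.6180

r = 0.6180


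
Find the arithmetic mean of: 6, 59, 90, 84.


Sum = 6 + 59 + 90 + 84 = 239
n = 4
Mean = 239/4 = 59.7500

Mean = 59.7500


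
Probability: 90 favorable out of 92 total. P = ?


P = 90/92 = 0.9783

P = 0.9783


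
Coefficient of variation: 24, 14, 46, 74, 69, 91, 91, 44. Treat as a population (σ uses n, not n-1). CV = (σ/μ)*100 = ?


Mean = 56.6250
SD = 27.3219
CV = (27.3219/56.6250)*100 = 48.2505%

CV = 48.2505%


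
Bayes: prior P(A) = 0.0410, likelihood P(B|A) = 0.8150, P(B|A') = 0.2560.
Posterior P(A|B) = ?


P(B) = P(B|A)*P(A) + P(B|A')*P(A')
= 0.8150*0.0410 + 0.2560*0.9590
= 0.033415 + 0.245504 = 0.278919
P(A|B) = 0.033415/0.278919 = 0.1198

P(A|B) = 0.1198


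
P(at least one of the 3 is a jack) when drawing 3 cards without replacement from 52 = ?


P(at least one) = 1 - P(none)
P(none) = (48/52) × (47/51) × (46/50) = 0.782624
P(at least one) = 1 - 0.782624 = 0.2174

P = 0.2174


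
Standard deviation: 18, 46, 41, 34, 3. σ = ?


Mean = 28.4000
Variance = 250.6400
SD = sqrt(250.6400) = 15.8316

SD = 15.8316


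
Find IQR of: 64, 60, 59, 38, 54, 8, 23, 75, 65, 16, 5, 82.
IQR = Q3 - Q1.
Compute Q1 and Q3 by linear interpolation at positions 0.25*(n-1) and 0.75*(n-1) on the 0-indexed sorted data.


Sorted: 5, 8, 16, 23, 38, 54, 59, 60, 64, 65, 75, 82
Q1 (25th %ile) = 21.2500
Q3 (75th %ile) = 64.2500
IQR = 64.2500 - 21.2500 = 43.0000

IQR = 43.0000


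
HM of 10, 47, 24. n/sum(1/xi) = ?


Sum of reciprocals = 1/10 + 1/47 + 1/24 = 0.162943
HM = 3/0.162943 = 18.4113

HM = 18.4113


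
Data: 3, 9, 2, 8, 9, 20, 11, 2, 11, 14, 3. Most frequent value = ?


Frequencies: 2:2, 3:2, 8:1, 9:2, 11:2, 14:1, 20:1
Max frequency = 2
Mode = 2, 3, 9, 11

Mode = 2, 3, 9, 11


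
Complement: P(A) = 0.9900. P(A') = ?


P(not A) = 1 - 0.9900 = 0.0100

P(not A) = 0.0100


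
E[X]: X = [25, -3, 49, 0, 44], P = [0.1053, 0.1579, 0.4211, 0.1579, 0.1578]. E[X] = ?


E[X] = 25*0.1053 - 3*0.1579 + 49*0.4211 + 0*0.1579 + 44*0.1578
= 2.6325 - 0.4737 + 20.6339 + 0 + 6.9432
= 29.7359

E[X] = 29.7359


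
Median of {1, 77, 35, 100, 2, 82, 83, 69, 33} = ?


Sorted: 1, 2, 33, 35, 69, 77, 82, 83, 100
n = 9 (odd)
Middle value = 69

Median = 69


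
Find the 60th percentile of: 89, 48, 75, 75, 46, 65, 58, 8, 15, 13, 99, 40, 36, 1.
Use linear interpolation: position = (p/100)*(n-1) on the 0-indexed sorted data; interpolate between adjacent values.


Sorted: 1, 8, 13, 15, 36, 40, 46, 48, 58, 65, 75, 75, 89, 99
n = 14
Index = 60/100 * 13 = 7.8000
Lower = data[7] = 48, Upper = data[8] = 58
P60 = 48 + 0.8000*(10) = 56.0000

P60 = 56.0000


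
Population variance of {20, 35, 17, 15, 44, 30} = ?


Mean = 26.8333
Squared deviations: 46.6944, 66.6944, 96.6944, 140.0278, 294.6944, 10.0278
Sum = 654.8333
Variance = 654.8333/6 = 109.1389

Variance = 109.1389


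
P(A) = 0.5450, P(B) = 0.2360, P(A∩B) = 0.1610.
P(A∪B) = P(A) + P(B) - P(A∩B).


P(A∪B) = 0.5450 + 0.2360 - 0.1610
= 0.7810 - 0.1610
= 0.6200

P(A∪B) = 0.6200


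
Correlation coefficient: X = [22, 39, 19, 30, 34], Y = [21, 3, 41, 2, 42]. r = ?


Mean X = 28.8000, Mean Y = 21.8000
SD X = 7.413501, SD Y = 17.451647
Cov = -58.640000
r = -58.640000/(7.413501*17.451647) = -0.4532

r = -0.4532


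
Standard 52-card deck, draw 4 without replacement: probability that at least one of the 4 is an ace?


P(at least one) = 1 - P(none)
P(none) = (48/52) × (47/51) × (46/50) × (45/49) = 0.718737
P(at least one) = 1 - 0.718737 = 0.2813

P = 0.2813


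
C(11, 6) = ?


C(11,6) = 11!/(6! × 5!)
= 39916800/(720 × 120)
= 462

C(11,6) = 462


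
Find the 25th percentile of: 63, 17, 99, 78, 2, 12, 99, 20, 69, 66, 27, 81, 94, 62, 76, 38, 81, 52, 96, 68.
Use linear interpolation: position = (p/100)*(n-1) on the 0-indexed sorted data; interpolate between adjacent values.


Sorted: 2, 12, 17, 20, 27, 38, 52, 62, 63, 66, 68, 69, 76, 78, 81, 81, 94, 96, 99, 99
n = 20
Index = 25/100 * 19 = 4.7500
Lower = data[4] = 27, Upper = data[5] = 38
P25 = 27 + 0.7500*(11) = 35.2500

P25 = 35.2500


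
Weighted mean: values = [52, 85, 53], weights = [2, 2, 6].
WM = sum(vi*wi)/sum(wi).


Numerator = 52*2 + 85*2 + 53*6 = 592
Denominator = 2 + 2 + 6 = 10
WM = 592/10 = 59.2000

WM = 59.2000


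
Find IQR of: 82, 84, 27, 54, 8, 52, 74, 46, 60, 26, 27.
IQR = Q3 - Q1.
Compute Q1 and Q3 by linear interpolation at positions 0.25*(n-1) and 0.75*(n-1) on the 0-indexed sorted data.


Sorted: 8, 26, 27, 27, 46, 52, 54, 60, 74, 82, 84
Q1 (25th %ile) = 27.0000
Q3 (75th %ile) = 67.0000
IQR = 67.0000 - 27.0000 = 40.0000

IQR = 40.0000


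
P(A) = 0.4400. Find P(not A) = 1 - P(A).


P(not A) = 1 - 0.4400 = 0.5600

P(not A) = 0.5600


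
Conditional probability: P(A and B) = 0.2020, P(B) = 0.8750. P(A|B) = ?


P(A|B) = 0.2020/0.8750 = 0.2309

P(A|B) = 0.2309


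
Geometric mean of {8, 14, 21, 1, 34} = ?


Product = 8 × 14 × 21 × 1 × 34 = 79968
GM = 79968^(1/5) = 9.5628

GM = 9.5628


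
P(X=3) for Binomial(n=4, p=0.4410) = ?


C(4,3) = 4
p^3 = 0.085766
(1-p)^1 = 0.559000
P = 4 * 0.085766 * 0.559000 = 0.1918

P(X=3) = 0.1918


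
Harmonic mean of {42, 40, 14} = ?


Sum of reciprocals = 1/42 + 1/40 + 1/14 = 0.120238
HM = 3/0.120238 = 24.9505

HM = 24.9505
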